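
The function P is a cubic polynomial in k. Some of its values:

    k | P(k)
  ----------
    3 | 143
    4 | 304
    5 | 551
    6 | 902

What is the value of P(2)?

Write P(k) = ak³ + bk² + ck + d; the 4 given values yield a linear system in the 4 coefficients.
Solving, P(k) = 3k³ + 7k² + k - 4.
Then P(2) = 50.

50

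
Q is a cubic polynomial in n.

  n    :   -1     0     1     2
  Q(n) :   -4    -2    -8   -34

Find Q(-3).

Write Q(n) = an³ + bn² + cn + d; the 4 given values yield a linear system in the 4 coefficients.
Solving, Q(n) = -2n³ - 4n² - 2.
Then Q(-3) = 16.

16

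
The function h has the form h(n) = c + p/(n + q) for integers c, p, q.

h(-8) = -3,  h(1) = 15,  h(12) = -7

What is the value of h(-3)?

-1

(h(n) − c)(n + q) = p for each data point; the three points give a linear system in c and q, then p follows.
Solving: c = -5, q = -2, p = -20, so h(n) = -5 − 20/(n − 2).
Then h(-3) = -5 − 20/(-5) = -1.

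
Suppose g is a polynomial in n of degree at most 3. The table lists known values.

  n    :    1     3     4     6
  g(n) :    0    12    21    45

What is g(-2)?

-3

Write g(n) = an³ + bn² + cn + d; the 4 given values yield a linear system in the 4 coefficients.
Solving, the leading coefficient vanishes, and g(n) = n² + 2n - 3.
Then g(-2) = -3.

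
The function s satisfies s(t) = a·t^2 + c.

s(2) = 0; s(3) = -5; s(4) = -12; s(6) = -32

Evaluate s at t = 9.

-77

From s(2) = 0 and s(3) = -5: 4a + c = 0 and 9a + c = -5.
Subtracting: 5a = -5, so a = -1; then c = 0 − (-1)·4 = 4.
So s(t) = -1t² + 4, and s(9) = -77.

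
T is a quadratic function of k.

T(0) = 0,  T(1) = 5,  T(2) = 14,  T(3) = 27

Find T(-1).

Write T(k) = ak² + bk + c; the 4 given values yield a linear system in the 3 coefficients.
Solving, T(k) = 2k² + 3k.
Then T(-1) = -1.

-1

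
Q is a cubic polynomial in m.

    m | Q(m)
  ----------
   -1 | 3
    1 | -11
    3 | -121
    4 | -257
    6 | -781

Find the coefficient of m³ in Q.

Write Q(m) = am³ + bm² + cm + d; the 5 given values yield a linear system in the 4 coefficients.
Solving, Q(m) = -3m³ - 3m² - 4m - 1.
The coefficient of m³ is -3.

-3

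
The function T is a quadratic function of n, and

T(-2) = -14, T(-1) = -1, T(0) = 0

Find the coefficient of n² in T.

-6

Write T(n) = an² + bn + c; the 3 given values yield a linear system in the 3 coefficients.
Solving, T(n) = -6n² - 5n.
The coefficient of n² is -6.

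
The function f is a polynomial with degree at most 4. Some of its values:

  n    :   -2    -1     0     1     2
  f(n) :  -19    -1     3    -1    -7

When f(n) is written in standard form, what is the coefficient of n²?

First differences: 18, 4, -4, -6. Second differences: -14, -8, -2. Third differences: 6, 6.
Level-3 differences are constant, so f has degree 3.
Fitting a degree-3 polynomial gives f(n) = n³ - 4n² - n + 3.
The coefficient of n² is -4.

-4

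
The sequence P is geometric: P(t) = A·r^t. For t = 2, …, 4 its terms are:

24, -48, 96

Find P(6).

Consecutive ratio: -48/24 = -2, and 96/(-48) = -2, so r = -2.
Then A·(-2)^2 = 24 gives A = 6, and P(t) = 6·(-2)^t.
P(6) = 6·(-2)^6 = 384.

384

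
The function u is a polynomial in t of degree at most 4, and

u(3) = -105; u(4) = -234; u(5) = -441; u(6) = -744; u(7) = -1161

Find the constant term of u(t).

-6

First differences: -129, -207, -303, -417. Second differences: -78, -96, -114. Third differences: -18, -18.
Level-3 differences are constant, so u has degree 3.
Fitting a degree-3 polynomial gives u(t) = -3t³ - 3t² + 3t - 6.
The constant term is u(0) = -6.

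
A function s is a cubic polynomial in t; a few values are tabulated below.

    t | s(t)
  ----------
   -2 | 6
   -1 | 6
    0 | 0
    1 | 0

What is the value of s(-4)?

-60

Write s(t) = at³ + bt² + ct + d; the 4 given values yield a linear system in the 4 coefficients.
Solving, s(t) = 2t³ + 3t² - 5t.
Then s(-4) = -60.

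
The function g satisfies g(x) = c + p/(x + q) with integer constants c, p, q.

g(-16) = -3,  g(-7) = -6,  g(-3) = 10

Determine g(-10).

-4

(g(x) − c)(x + q) = p for each data point; the three points give a linear system in c and q, then p follows.
Solving: c = -2, q = 4, p = 12, so g(x) = -2 + 12/(x + 4).
Then g(-10) = -2 + 12/(-6) = -4.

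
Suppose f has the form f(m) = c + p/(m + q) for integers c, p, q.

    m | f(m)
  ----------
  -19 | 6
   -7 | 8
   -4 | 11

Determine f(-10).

7

(f(m) − c)(m + q) = p for each data point; the three points give a linear system in c and q, then p follows.
Solving: c = 5, q = 1, p = -18, so f(m) = 5 − 18/(m + 1).
Then f(-10) = 5 − 18/(-9) = 7.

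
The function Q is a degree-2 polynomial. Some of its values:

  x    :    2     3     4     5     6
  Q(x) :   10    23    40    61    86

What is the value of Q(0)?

-4

Write Q(x) = ax² + bx + c; the 5 given values yield a linear system in the 3 coefficients.
Solving, Q(x) = 2x² + 3x - 4.
Then Q(0) = -4.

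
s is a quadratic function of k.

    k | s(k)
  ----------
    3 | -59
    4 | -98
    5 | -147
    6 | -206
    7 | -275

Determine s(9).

Write s(k) = ak² + bk + c; the 5 given values yield a linear system in the 3 coefficients.
Solving, s(k) = -5k² - 4k - 2.
Then s(9) = -443.

-443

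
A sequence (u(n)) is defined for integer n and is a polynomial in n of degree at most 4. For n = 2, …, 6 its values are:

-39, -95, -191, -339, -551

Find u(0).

First differences: -56, -96, -148, -212. Second differences: -40, -52, -64. Third differences: -12, -12.
Level-3 differences are constant, so u has degree 3.
Fitting a degree-3 polynomial gives u(n) = -2n³ - 2n² - 8n + 1.
Then u(0) = 1.

1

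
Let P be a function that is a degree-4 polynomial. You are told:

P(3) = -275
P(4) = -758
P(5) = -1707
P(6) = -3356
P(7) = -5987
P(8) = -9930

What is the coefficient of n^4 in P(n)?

-2

First differences: -483, -949, -1649, -2631, -3943. Second differences: -466, -700, -982, -1312. Third differences: -234, -282, -330. Fourth differences: -48, -48.
Level-4 differences are constant, so P has degree 4.
Fitting a degree-4 polynomial gives P(n) = -2n^4 - 3n³ - 3n² - n - 2.
The coefficient of n^4 is -2.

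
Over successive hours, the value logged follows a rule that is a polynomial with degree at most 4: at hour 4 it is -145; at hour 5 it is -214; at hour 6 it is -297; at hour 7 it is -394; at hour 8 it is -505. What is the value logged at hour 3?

-90

Write the value at k as f(k).
First differences: -69, -83, -97, -111. Second differences: -14, -14, -14.
Level-2 differences are constant, so f has degree 2.
Fitting a degree-2 polynomial gives f(k) = -7k² - 6k - 9.
Then f(3) = -90.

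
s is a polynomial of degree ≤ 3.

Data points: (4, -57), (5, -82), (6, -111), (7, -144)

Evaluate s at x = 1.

-6

First differences: -25, -29, -33. Second differences: -4, -4.
Level-2 differences are constant, so s has degree 2.
Fitting a degree-2 polynomial gives s(x) = -2x² - 7x + 3.
Then s(1) = -6.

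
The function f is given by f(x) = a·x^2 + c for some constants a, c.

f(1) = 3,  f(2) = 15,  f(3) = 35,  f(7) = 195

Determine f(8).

From f(1) = 3 and f(2) = 15: 1a + c = 3 and 4a + c = 15.
Subtracting: 3a = 12, so a = 4; then c = 3 − 4·1 = -1.
So f(x) = 4x² − 1, and f(8) = 255.

255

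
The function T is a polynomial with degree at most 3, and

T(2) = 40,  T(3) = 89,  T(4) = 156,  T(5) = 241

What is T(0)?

-4

Write T(m) = am³ + bm² + cm + d; the 4 given values yield a linear system in the 4 coefficients.
Solving, the leading coefficient vanishes, and T(m) = 9m² + 4m - 4.
The constant term is T(0) = -4.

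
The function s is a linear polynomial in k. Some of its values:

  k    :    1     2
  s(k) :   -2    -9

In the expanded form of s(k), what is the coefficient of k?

-7

Write s(k) = ak + b; the 2 given values yield a linear system in the 2 coefficients.
Solving, s(k) = -7k + 5.
The coefficient of k is -7.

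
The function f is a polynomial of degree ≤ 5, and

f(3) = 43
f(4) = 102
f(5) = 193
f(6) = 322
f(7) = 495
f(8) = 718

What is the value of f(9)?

997

Write f(m) = am^5 + bm^4 + cm³ + dm² + em + p; the 6 given values yield a linear system in the 6 coefficients.
Solving, the top 2 coefficients vanish, and f(m) = m³ + 4m² - 6m - 2.
Then f(9) = 997.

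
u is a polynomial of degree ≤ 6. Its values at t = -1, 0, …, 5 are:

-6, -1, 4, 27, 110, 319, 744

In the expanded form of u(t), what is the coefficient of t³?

First differences: 5, 5, 23, 83, 209, 425. Second differences: 0, 18, 60, 126, 216. Third differences: 18, 42, 66, 90. Fourth differences: 24, 24, 24.
Level-4 differences are constant, so u has degree 4.
Fitting a degree-4 polynomial gives u(t) = t^4 + t³ - t² + 4t - 1.
The coefficient of t³ is 1.

1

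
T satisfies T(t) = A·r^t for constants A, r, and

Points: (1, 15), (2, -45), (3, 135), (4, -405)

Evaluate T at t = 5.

1215

Consecutive ratio: -45/15 = -3, and 135/(-45) = -3, so r = -3.
Then A·(-3)^1 = 15 gives A = -5, and T(t) = -5·(-3)^t.
T(5) = -5·(-3)^5 = 1215.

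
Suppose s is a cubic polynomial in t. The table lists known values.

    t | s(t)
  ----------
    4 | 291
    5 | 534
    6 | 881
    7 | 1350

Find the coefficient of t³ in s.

Write s(t) = at³ + bt² + ct + d; the 4 given values yield a linear system in the 4 coefficients.
Solving, s(t) = 3t³ + 7t² - 3t - 1.
The coefficient of t³ is 3.

3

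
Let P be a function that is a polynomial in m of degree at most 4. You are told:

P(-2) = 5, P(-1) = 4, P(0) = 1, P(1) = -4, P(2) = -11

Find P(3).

First differences: -1, -3, -5, -7. Second differences: -2, -2, -2.
Level-2 differences are constant, so P has degree 2.
Fitting a degree-2 polynomial gives P(m) = -m² - 4m + 1.
Then P(3) = -20.

-20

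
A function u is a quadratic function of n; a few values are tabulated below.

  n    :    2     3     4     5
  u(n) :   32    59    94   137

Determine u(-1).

-1

First differences: 27, 35, 43. Second differences: 8, 8.
Level-2 differences are constant, so u has degree 2.
Fitting a degree-2 polynomial gives u(n) = 4n² + 7n + 2.
Then u(-1) = -1.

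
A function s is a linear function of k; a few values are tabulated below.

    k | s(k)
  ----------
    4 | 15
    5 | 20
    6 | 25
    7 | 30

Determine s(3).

Write s(k) = ak + b; the 4 given values yield a linear system in the 2 coefficients.
Solving, s(k) = 5k - 5.
Then s(3) = 10.

10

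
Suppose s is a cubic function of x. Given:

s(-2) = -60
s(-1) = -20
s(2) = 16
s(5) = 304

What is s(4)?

Write s(x) = ax³ + bx² + cx + d; the 4 given values yield a linear system in the 4 coefficients.
Solving, s(x) = 3x³ - 4x² + 7x - 6.
Then s(4) = 150.

150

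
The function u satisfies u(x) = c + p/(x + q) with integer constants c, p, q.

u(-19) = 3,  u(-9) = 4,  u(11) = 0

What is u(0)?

22

(u(x) − c)(x + q) = p for each data point; the three points give a linear system in c and q, then p follows.
Solving: c = 2, q = -1, p = -20, so u(x) = 2 − 20/(x − 1).
Then u(0) = 2 − 20/(-1) = 22.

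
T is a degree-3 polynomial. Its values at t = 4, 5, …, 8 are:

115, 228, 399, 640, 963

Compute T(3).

48

First differences: 113, 171, 241, 323. Second differences: 58, 70, 82. Third differences: 12, 12.
Level-3 differences are constant, so T has degree 3.
Fitting a degree-3 polynomial gives T(t) = 2t³ - t² + 3.
Then T(3) = 48.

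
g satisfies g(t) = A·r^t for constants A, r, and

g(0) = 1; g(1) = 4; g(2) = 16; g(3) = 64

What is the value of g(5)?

1024

Consecutive ratio: 4/1 = 4, and 16/4 = 4, so r = 4.
Then A·4^0 = 1 gives A = 1, and g(t) = 1·4^t.
g(5) = 1·4^5 = 1024.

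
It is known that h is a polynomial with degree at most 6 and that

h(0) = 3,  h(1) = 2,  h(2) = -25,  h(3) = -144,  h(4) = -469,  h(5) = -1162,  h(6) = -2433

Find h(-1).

-4

First differences: -1, -27, -119, -325, -693, -1271. Second differences: -26, -92, -206, -368, -578. Third differences: -66, -114, -162, -210. Fourth differences: -48, -48, -48.
Level-4 differences are constant, so h has degree 4.
Fitting a degree-4 polynomial gives h(t) = -2t^4 + t³ - 2t² + 2t + 3.
Then h(-1) = -4.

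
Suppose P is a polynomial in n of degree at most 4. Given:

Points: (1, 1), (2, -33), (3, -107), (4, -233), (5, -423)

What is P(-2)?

-17

Write P(n) = an^4 + bn³ + cn² + dn + e; the 5 given values yield a linear system in the 5 coefficients.
Solving, the leading coefficient vanishes, and P(n) = -2n³ - 8n² + 4n + 7.
Then P(-2) = -17.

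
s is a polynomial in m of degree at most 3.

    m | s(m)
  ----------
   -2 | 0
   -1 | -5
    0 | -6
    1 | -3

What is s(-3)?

First differences: -5, -1, 3. Second differences: 4, 4.
Level-2 differences are constant, so s has degree 2.
Fitting a degree-2 polynomial gives s(m) = 2m² + m - 6.
Then s(-3) = 9.

9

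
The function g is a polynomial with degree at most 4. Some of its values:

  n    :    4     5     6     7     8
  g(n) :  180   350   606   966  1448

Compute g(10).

2850

First differences: 170, 256, 360, 482. Second differences: 86, 104, 122. Third differences: 18, 18.
Level-3 differences are constant, so g has degree 3.
Fitting a degree-3 polynomial gives g(n) = 3n³ - 2n² + 5n.
Then g(10) = 2850.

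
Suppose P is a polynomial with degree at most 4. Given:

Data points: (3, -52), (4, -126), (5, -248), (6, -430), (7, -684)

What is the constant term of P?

Write P(x) = ax^4 + bx³ + cx² + dx + e; the 5 given values yield a linear system in the 5 coefficients.
Solving, the leading coefficient vanishes, and P(x) = -2x³ + 2.
The constant term is P(0) = 2.

2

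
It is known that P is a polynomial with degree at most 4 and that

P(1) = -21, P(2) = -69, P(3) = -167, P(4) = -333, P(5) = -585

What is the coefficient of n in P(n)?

-6

First differences: -48, -98, -166, -252. Second differences: -50, -68, -86. Third differences: -18, -18.
Level-3 differences are constant, so P has degree 3.
Fitting a degree-3 polynomial gives P(n) = -3n³ - 7n² - 6n - 5.
The coefficient of n is -6.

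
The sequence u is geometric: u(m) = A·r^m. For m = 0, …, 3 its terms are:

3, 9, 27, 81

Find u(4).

243

Consecutive ratio: 9/3 = 3, and 27/9 = 3, so r = 3.
Then A·3^0 = 3 gives A = 3, and u(m) = 3·3^m.
u(4) = 3·3^4 = 243.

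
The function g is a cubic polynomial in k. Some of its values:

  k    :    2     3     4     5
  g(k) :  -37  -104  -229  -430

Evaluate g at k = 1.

Write g(k) = ak³ + bk² + ck + d; the 4 given values yield a linear system in the 4 coefficients.
Solving, g(k) = -3k³ - 2k² - 5.
Then g(1) = -10.

-10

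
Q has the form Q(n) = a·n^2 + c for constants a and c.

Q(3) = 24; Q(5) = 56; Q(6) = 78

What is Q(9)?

168

From Q(3) = 24 and Q(5) = 56: 9a + c = 24 and 25a + c = 56.
Subtracting: 16a = 32, so a = 2; then c = 24 − 2·9 = 6.
So Q(n) = 2n² + 6, and Q(9) = 168.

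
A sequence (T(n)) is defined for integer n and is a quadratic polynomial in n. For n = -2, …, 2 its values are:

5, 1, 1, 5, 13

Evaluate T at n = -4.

25

First differences: -4, 0, 4, 8. Second differences: 4, 4, 4.
Level-2 differences are constant, so T has degree 2.
Fitting a degree-2 polynomial gives T(n) = 2n² + 2n + 1.
Then T(-4) = 25.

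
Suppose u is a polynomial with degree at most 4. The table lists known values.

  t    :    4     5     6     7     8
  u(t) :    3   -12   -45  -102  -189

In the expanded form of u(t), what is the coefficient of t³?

-1

Write u(t) = at^4 + bt³ + ct² + dt + e; the 5 given values yield a linear system in the 5 coefficients.
Solving, the leading coefficient vanishes, and u(t) = -t³ + 6t² - 8t + 3.
The coefficient of t³ is -1.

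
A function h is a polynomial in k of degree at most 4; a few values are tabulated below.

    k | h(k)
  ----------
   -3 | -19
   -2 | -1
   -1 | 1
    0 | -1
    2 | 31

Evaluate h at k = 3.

Write h(k) = ak^4 + bk³ + ck² + dk + e; the 5 given values yield a linear system in the 5 coefficients.
Solving, the leading coefficient vanishes, and h(k) = 2k³ + 4k² - 1.
Then h(3) = 89.

89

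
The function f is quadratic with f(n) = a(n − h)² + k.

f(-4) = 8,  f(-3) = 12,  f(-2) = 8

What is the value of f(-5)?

First differences 4, -4; second difference -8 = 2a, so a = -4.
Expanding, the n-coefficient is −2ah = 8h; matching it to the data gives h = -3, and then k = 12.
So f(n) = -4(n + 3)² + 12.
f(-5) = -4·(-2)² + 12 = -4.

-4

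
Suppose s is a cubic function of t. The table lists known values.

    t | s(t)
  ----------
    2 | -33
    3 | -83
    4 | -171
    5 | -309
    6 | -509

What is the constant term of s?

1

First differences: -50, -88, -138, -200. Second differences: -38, -50, -62. Third differences: -12, -12.
Level-3 differences are constant, so s has degree 3.
Fitting a degree-3 polynomial gives s(t) = -2t³ - t² - 7t + 1.
The constant term is s(0) = 1.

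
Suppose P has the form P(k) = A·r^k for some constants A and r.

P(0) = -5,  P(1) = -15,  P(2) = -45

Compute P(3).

Consecutive ratio: -15/(-5) = 3, and -45/(-15) = 3, so r = 3.
Then A·3^0 = -5 gives A = -5, and P(k) = -5·3^k.
P(3) = -5·3^3 = -135.

-135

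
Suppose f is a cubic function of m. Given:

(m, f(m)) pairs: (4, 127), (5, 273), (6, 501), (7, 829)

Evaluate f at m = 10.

Write f(m) = am³ + bm² + cm + d; the 4 given values yield a linear system in the 4 coefficients.
Solving, f(m) = 3m³ - 4m² - m + 3.
Then f(10) = 2593.

2593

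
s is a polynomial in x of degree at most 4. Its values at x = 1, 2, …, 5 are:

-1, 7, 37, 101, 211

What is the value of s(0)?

1

First differences: 8, 30, 64, 110. Second differences: 22, 34, 46. Third differences: 12, 12.
Level-3 differences are constant, so s has degree 3.
Fitting a degree-3 polynomial gives s(x) = 2x³ - x² - 3x + 1.
Then s(0) = 1.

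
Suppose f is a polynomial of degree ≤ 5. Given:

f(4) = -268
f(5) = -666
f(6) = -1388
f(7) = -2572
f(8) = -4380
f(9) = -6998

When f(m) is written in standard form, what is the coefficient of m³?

First differences: -398, -722, -1184, -1808, -2618. Second differences: -324, -462, -624, -810. Third differences: -138, -162, -186. Fourth differences: -24, -24.
Level-4 differences are constant, so f has degree 4.
Fitting a degree-4 polynomial gives f(m) = -m^4 - m³ + 4m² - 4m + 4.
The coefficient of m³ is -1.

-1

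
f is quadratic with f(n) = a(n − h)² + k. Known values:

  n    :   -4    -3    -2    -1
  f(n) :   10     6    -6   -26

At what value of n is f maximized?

-4

First differences -4, -12, -20; second difference -8 = 2a, so a = -4.
Expanding, the n-coefficient is −2ah = 8h; matching it to the data gives h = -4, and then k = 10.
So f(n) = -4(n + 4)² + 10.
Hence h = -4.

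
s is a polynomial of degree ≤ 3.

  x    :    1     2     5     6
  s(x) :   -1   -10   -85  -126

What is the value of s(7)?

-175

Write s(x) = ax³ + bx² + cx + d; the 4 given values yield a linear system in the 4 coefficients.
Solving, the leading coefficient vanishes, and s(x) = -4x² + 3x.
Then s(7) = -175.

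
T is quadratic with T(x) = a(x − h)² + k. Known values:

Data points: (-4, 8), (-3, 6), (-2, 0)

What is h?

First differences -2, -6; second difference -4 = 2a, so a = -2.
Expanding, the x-coefficient is −2ah = 4h; matching it to the data gives h = -4, and then k = 8.
So T(x) = -2(x + 4)² + 8.
Hence h = -4.

-4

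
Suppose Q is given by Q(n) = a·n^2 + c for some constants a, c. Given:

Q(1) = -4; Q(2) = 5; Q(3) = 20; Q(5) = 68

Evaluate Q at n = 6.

101

From Q(1) = -4 and Q(2) = 5: 1a + c = -4 and 4a + c = 5.
Subtracting: 3a = 9, so a = 3; then c = -4 − 3·1 = -7.
So Q(n) = 3n² − 7, and Q(6) = 101.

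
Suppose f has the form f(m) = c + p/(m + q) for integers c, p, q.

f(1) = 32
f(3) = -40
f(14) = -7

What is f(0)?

(f(m) − c)(m + q) = p for each data point; the three points give a linear system in c and q, then p follows.
Solving: c = -4, q = -2, p = -36, so f(m) = -4 − 36/(m − 2).
Then f(0) = -4 − 36/(-2) = 14.

14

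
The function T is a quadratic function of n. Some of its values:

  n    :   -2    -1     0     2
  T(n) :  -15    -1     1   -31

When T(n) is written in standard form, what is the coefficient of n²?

-6

Write T(n) = an² + bn + c; the 4 given values yield a linear system in the 3 coefficients.
Solving, T(n) = -6n² - 4n + 1.
The coefficient of n² is -6.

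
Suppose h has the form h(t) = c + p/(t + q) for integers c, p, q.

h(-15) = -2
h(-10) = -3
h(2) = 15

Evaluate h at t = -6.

-5

(h(t) − c)(t + q) = p for each data point; the three points give a linear system in c and q, then p follows.
Solving: c = 0, q = 0, p = 30, so h(t) = 30/(t + 0).
Then h(-6) = 0 + 30/(-6) = -5.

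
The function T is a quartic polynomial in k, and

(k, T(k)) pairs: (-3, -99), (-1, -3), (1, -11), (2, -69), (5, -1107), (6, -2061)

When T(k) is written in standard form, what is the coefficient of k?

-2

Write T(k) = ak^4 + bk³ + ck² + dk + e; the 6 given values yield a linear system in the 5 coefficients.
Solving, T(k) = -k^4 - 2k³ - 9k² - 2k + 3.
The coefficient of k is -2.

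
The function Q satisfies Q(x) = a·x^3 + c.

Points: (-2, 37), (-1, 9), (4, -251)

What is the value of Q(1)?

1

From Q(-2) = 37 and Q(-1) = 9: -8a + c = 37 and -1a + c = 9.
Subtracting: 7a = -28, so a = -4; then c = 37 − (-4)·(-8) = 5.
So Q(x) = -4x³ + 5, and Q(1) = 1.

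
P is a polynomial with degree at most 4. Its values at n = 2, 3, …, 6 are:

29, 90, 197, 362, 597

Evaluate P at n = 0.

-3

Write P(n) = an^4 + bn³ + cn² + dn + e; the 5 given values yield a linear system in the 5 coefficients.
Solving, the leading coefficient vanishes, and P(n) = 2n³ + 5n² - 2n - 3.
Then P(0) = -3.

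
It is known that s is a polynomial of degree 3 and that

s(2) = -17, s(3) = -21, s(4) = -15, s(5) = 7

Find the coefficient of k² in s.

Write s(k) = ak³ + bk² + ck + d; the 4 given values yield a linear system in the 4 coefficients.
Solving, s(k) = k³ - 4k² - 3k - 3.
The coefficient of k² is -4.

-4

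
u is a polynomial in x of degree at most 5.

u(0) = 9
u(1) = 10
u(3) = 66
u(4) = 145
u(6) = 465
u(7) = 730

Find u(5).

274

Write u(x) = ax^5 + bx^4 + cx³ + dx² + ex + p; the 6 given values yield a linear system in the 6 coefficients.
Solving, the top 2 coefficients vanish, and u(x) = 2x³ + x² - 2x + 9.
Then u(5) = 274.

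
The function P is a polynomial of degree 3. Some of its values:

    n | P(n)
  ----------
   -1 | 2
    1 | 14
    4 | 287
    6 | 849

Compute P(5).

Write P(n) = an³ + bn² + cn + d; the 4 given values yield a linear system in the 4 coefficients.
Solving, P(n) = 3n³ + 5n² + 3n + 3.
Then P(5) = 518.

518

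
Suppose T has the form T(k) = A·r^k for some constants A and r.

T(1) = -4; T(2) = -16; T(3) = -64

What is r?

Consecutive ratio: -16/(-4) = 4, and -64/(-16) = 4, so r = 4.
Then A·4^1 = -4 gives A = -1, and T(k) = -1·4^k.

4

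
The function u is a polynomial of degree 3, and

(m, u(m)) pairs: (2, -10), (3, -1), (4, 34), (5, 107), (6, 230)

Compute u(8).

674

First differences: 9, 35, 73, 123. Second differences: 26, 38, 50. Third differences: 12, 12.
Level-3 differences are constant, so u has degree 3.
Fitting a degree-3 polynomial gives u(m) = 2m³ - 5m² - 4m + 2.
Then u(8) = 674.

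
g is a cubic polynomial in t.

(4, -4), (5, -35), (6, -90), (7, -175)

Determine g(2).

Write g(t) = at³ + bt² + ct + d; the 4 given values yield a linear system in the 4 coefficients.
Solving, g(t) = -t³ + 3t² + 3t.
Then g(2) = 10.

10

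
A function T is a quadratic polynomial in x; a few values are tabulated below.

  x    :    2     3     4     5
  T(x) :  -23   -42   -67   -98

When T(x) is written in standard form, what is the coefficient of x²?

-3

First differences: -19, -25, -31. Second differences: -6, -6.
Level-2 differences are constant, so T has degree 2.
Fitting a degree-2 polynomial gives T(x) = -3x² - 4x - 3.
The coefficient of x² is -3.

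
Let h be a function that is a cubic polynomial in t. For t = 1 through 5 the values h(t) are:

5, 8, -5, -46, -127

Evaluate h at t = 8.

First differences: 3, -13, -41, -81. Second differences: -16, -28, -40. Third differences: -12, -12.
Level-3 differences are constant, so h has degree 3.
Fitting a degree-3 polynomial gives h(t) = -2t³ + 4t² + 5t - 2.
Then h(8) = -730.

-730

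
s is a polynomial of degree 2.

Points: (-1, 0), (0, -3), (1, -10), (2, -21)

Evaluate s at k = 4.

-55

First differences: -3, -7, -11. Second differences: -4, -4.
Level-2 differences are constant, so s has degree 2.
Fitting a degree-2 polynomial gives s(k) = -2k² - 5k - 3.
Then s(4) = -55.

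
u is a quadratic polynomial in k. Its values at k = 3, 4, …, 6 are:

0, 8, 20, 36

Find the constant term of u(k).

Write u(k) = ak² + bk + c; the 4 given values yield a linear system in the 3 coefficients.
Solving, u(k) = 2k² - 6k.
The constant term is u(0) = 0.

0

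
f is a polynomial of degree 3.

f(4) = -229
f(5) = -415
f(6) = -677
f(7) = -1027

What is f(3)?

Write f(t) = at³ + bt² + ct + d; the 4 given values yield a linear system in the 4 coefficients.
Solving, f(t) = -2t³ - 8t² + 8t - 5.
Then f(3) = -107.

-107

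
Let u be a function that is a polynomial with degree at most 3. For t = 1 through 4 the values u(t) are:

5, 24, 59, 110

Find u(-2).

44

Write u(t) = at³ + bt² + ct + d; the 4 given values yield a linear system in the 4 coefficients.
Solving, the leading coefficient vanishes, and u(t) = 8t² - 5t + 2.
Then u(-2) = 44.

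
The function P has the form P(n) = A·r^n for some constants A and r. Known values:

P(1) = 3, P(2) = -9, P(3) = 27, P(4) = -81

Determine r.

Consecutive ratio: -9/3 = -3, and 27/(-9) = -3, so r = -3.
Then A·(-3)^1 = 3 gives A = -1, and P(n) = -1·(-3)^n.

-3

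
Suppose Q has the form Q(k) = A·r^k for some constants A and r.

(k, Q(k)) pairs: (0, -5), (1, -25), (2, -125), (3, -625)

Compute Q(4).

-3125

Consecutive ratio: -25/(-5) = 5, and -125/(-25) = 5, so r = 5.
Then A·5^0 = -5 gives A = -5, and Q(k) = -5·5^k.
Q(4) = -5·5^4 = -3125.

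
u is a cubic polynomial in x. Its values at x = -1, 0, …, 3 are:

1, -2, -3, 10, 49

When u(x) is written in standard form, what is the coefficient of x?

First differences: -3, -1, 13, 39. Second differences: 2, 14, 26. Third differences: 12, 12.
Level-3 differences are constant, so u has degree 3.
Fitting a degree-3 polynomial gives u(x) = 2x³ + x² - 4x - 2.
The coefficient of x is -4.

-4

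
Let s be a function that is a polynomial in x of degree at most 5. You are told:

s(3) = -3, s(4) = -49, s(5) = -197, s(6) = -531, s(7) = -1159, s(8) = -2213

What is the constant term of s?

3

Write s(x) = ax^5 + bx^4 + cx³ + dx² + ex + p; the 6 given values yield a linear system in the 6 coefficients.
Solving, the leading coefficient vanishes, and s(x) = -x^4 + 4x³ - 2x² - 5x + 3.
The constant term is s(0) = 3.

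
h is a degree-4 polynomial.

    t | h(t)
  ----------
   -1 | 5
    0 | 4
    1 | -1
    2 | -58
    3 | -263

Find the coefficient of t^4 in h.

Write h(t) = at^4 + bt³ + ct² + dt + e; the 5 given values yield a linear system in the 5 coefficients.
Solving, h(t) = -2t^4 - 4t³ + t + 4.
The coefficient of t^4 is -2.

-2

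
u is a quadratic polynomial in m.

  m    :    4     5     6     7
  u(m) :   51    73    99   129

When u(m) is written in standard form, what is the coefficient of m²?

2

First differences: 22, 26, 30. Second differences: 4, 4.
Level-2 differences are constant, so u has degree 2.
Fitting a degree-2 polynomial gives u(m) = 2m² + 4m + 3.
The coefficient of m² is 2.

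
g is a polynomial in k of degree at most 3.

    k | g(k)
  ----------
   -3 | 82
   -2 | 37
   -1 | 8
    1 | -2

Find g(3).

Write g(k) = ak³ + bk² + ck + d; the 4 given values yield a linear system in the 4 coefficients.
Solving, the leading coefficient vanishes, and g(k) = 8k² - 5k - 5.
Then g(3) = 52.

52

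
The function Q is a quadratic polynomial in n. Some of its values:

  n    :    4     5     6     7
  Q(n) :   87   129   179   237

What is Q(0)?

-1

First differences: 42, 50, 58. Second differences: 8, 8.
Level-2 differences are constant, so Q has degree 2.
Fitting a degree-2 polynomial gives Q(n) = 4n² + 6n - 1.
The constant term is Q(0) = -1.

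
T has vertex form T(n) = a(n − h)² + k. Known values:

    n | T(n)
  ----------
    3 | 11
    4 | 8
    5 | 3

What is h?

2

First differences -3, -5; second difference -2 = 2a, so a = -1.
Expanding, the n-coefficient is −2ah = 2h; matching it to the data gives h = 2, and then k = 12.
So T(n) = -1(n − 2)² + 12.
Hence h = 2.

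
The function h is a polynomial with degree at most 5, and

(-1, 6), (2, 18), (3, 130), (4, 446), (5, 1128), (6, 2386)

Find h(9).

Write h(x) = ax^5 + bx^4 + cx³ + dx² + ex + p; the 6 given values yield a linear system in the 6 coefficients.
Solving, the leading coefficient vanishes, and h(x) = 2x^4 - x³ + x² - 4x - 2.
Then h(9) = 12436.

12436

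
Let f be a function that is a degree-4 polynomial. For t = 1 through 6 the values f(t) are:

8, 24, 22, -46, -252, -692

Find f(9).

-4736

First differences: 16, -2, -68, -206, -440. Second differences: -18, -66, -138, -234. Third differences: -48, -72, -96. Fourth differences: -24, -24.
Level-4 differences are constant, so f has degree 4.
Fitting a degree-4 polynomial gives f(t) = -t^4 + 2t³ + 4t² + 5t - 2.
Then f(9) = -4736.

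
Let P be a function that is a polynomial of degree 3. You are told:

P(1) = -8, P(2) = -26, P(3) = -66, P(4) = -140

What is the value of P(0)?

0

Write P(k) = ak³ + bk² + ck + d; the 4 given values yield a linear system in the 4 coefficients.
Solving, P(k) = -2k³ + k² - 7k.
Then P(0) = 0.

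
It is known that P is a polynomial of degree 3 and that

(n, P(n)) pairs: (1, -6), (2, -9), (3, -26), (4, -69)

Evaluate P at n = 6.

-281

Write P(n) = an³ + bn² + cn + d; the 4 given values yield a linear system in the 4 coefficients.
Solving, P(n) = -2n³ + 5n² - 4n - 5.
Then P(6) = -281.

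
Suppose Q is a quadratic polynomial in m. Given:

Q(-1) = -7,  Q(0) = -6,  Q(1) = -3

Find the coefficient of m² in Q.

Write Q(m) = am² + bm + c; the 3 given values yield a linear system in the 3 coefficients.
Solving, Q(m) = m² + 2m - 6.
The coefficient of m² is 1.

1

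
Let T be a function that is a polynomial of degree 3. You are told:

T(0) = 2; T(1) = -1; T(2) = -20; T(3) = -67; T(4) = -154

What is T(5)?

-293

First differences: -3, -19, -47, -87. Second differences: -16, -28, -40. Third differences: -12, -12.
Level-3 differences are constant, so T has degree 3.
Fitting a degree-3 polynomial gives T(x) = -2x³ - 2x² + x + 2.
Then T(5) = -293.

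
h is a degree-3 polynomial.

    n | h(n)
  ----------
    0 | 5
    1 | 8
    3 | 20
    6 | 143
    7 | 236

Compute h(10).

755

Write h(n) = an³ + bn² + cn + d; the 5 given values yield a linear system in the 4 coefficients.
Solving, h(n) = n³ - 3n² + 5n + 5.
Then h(10) = 755.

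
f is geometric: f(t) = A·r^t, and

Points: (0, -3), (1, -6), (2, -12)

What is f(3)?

-24

Consecutive ratio: -6/(-3) = 2, and -12/(-6) = 2, so r = 2.
Then A·2^0 = -3 gives A = -3, and f(t) = -3·2^t.
f(3) = -3·2^3 = -24.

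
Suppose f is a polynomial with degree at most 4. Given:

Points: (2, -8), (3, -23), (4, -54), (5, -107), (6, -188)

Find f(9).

-659

Write f(t) = at^4 + bt³ + ct² + dt + e; the 5 given values yield a linear system in the 5 coefficients.
Solving, the leading coefficient vanishes, and f(t) = -t³ + t² - t - 2.
Then f(9) = -659.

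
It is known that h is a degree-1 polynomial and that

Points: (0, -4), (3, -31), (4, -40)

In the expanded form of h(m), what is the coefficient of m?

-9

Write h(m) = am + b; the 3 given values yield a linear system in the 2 coefficients.
Solving, h(m) = -9m - 4.
The coefficient of m is -9.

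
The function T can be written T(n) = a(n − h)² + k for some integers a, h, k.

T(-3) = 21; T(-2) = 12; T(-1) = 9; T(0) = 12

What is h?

First differences -9, -3, 3; second difference 6 = 2a, so a = 3.
Expanding, the n-coefficient is −2ah = -6h; matching it to the data gives h = -1, and then k = 9.
So T(n) = 3(n + 1)² + 9.
Hence h = -1.

-1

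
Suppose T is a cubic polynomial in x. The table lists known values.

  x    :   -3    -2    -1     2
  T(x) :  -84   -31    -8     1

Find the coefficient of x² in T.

Write T(x) = ax³ + bx² + cx + d; the 4 given values yield a linear system in the 4 coefficients.
Solving, T(x) = 2x³ - 3x² - 3.
The coefficient of x² is -3.

-3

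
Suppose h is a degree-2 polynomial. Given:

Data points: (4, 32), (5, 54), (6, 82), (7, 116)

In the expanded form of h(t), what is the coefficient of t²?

3

First differences: 22, 28, 34. Second differences: 6, 6.
Level-2 differences are constant, so h has degree 2.
Fitting a degree-2 polynomial gives h(t) = 3t² - 5t + 4.
The coefficient of t² is 3.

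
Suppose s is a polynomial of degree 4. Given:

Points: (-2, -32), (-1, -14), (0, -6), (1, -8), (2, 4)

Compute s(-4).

Write s(m) = am^4 + bm³ + cm² + dm + e; the 5 given values yield a linear system in the 5 coefficients.
Solving, s(m) = m^4 + 2m³ - 6m² + m - 6.
Then s(-4) = 22.

22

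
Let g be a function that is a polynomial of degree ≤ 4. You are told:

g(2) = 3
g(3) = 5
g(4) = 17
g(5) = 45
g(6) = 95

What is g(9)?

First differences: 2, 12, 28, 50. Second differences: 10, 16, 22. Third differences: 6, 6.
Level-3 differences are constant, so g has degree 3.
Fitting a degree-3 polynomial gives g(m) = m³ - 4m² + 3m + 5.
Then g(9) = 437.

437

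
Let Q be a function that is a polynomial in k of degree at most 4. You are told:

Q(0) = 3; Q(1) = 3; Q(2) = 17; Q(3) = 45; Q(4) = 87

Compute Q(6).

First differences: 0, 14, 28, 42. Second differences: 14, 14, 14.
Level-2 differences are constant, so Q has degree 2.
Fitting a degree-2 polynomial gives Q(k) = 7k² - 7k + 3.
Then Q(6) = 213.

213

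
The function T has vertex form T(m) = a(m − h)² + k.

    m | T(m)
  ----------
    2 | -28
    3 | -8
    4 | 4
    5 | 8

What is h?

5

First differences 20, 12, 4; second difference -8 = 2a, so a = -4.
Expanding, the m-coefficient is −2ah = 8h; matching it to the data gives h = 5, and then k = 8.
So T(m) = -4(m − 5)² + 8.
Hence h = 5.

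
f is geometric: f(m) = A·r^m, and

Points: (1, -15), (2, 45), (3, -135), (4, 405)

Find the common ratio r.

Consecutive ratio: 45/(-15) = -3, and -135/45 = -3, so r = -3.
Then A·(-3)^1 = -15 gives A = 5, and f(m) = 5·(-3)^m.

-3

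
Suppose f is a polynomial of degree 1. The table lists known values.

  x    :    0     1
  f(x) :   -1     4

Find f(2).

9

Write f(x) = ax + b; the 2 given values yield a linear system in the 2 coefficients.
Solving, f(x) = 5x - 1.
Then f(2) = 9.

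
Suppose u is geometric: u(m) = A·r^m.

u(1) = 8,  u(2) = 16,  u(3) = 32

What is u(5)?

Consecutive ratio: 16/8 = 2, and 32/16 = 2, so r = 2.
Then A·2^1 = 8 gives A = 4, and u(m) = 4·2^m.
u(5) = 4·2^5 = 128.

128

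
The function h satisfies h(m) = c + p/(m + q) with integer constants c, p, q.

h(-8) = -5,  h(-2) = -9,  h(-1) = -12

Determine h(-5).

-6

(h(m) − c)(m + q) = p for each data point; the three points give a linear system in c and q, then p follows.
Solving: c = -3, q = -1, p = 18, so h(m) = -3 + 18/(m − 1).
Then h(-5) = -3 + 18/(-6) = -6.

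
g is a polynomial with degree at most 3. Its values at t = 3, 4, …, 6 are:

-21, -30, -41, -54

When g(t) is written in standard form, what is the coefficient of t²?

-1

Write g(t) = at³ + bt² + ct + d; the 4 given values yield a linear system in the 4 coefficients.
Solving, the leading coefficient vanishes, and g(t) = -t² - 2t - 6.
The coefficient of t² is -1.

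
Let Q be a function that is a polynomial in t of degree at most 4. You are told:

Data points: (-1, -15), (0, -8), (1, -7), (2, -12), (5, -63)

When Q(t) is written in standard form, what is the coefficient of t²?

-3

Write Q(t) = at^4 + bt³ + ct² + dt + e; the 5 given values yield a linear system in the 5 coefficients.
Solving, the top 2 coefficients vanish, and Q(t) = -3t² + 4t - 8.
The coefficient of t² is -3.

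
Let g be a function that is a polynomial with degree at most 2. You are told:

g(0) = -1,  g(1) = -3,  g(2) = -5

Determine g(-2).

First differences: -2, -2.
Level-1 differences are constant, so g has degree 1.
Fitting a degree-1 polynomial gives g(t) = -2t - 1.
Then g(-2) = 3.

3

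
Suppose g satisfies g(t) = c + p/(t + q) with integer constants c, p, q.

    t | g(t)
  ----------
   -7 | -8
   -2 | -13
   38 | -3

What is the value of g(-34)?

-5

(g(t) − c)(t + q) = p for each data point; the three points give a linear system in c and q, then p follows.
Solving: c = -4, q = -2, p = 36, so g(t) = -4 + 36/(t − 2).
Then g(-34) = -4 + 36/(-36) = -5.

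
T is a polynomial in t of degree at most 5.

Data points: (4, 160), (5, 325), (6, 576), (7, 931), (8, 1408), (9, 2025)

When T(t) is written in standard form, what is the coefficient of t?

0

Write T(t) = at^5 + bt^4 + ct³ + dt² + et + p; the 6 given values yield a linear system in the 6 coefficients.
Solving, the top 2 coefficients vanish, and T(t) = 3t³ - 2t².
The coefficient of t is 0.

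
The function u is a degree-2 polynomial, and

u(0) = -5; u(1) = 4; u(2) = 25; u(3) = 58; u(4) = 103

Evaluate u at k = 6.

Write u(k) = ak² + bk + c; the 5 given values yield a linear system in the 3 coefficients.
Solving, u(k) = 6k² + 3k - 5.
Then u(6) = 229.

229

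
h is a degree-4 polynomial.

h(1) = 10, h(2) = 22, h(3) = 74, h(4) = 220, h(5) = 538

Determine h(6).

Write h(m) = am^4 + bm³ + cm² + dm + e; the 5 given values yield a linear system in the 5 coefficients.
Solving, h(m) = m^4 - m³ + m² + m + 8.
Then h(6) = 1130.

1130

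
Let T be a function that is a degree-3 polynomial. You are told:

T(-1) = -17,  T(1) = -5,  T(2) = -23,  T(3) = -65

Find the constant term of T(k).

Write T(k) = ak³ + bk² + ck + d; the 4 given values yield a linear system in the 4 coefficients.
Solving, T(k) = -k³ - 6k² + 7k - 5.
The constant term is T(0) = -5.

-5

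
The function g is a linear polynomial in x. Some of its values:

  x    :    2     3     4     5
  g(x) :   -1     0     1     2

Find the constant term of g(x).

-3

First differences: 1, 1, 1.
Level-1 differences are constant, so g has degree 1.
Fitting a degree-1 polynomial gives g(x) = x - 3.
The constant term is g(0) = -3.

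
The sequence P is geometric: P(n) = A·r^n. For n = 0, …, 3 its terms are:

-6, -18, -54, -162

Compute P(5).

-1458

Consecutive ratio: -18/(-6) = 3, and -54/(-18) = 3, so r = 3.
Then A·3^0 = -6 gives A = -6, and P(n) = -6·3^n.
P(5) = -6·3^5 = -1458.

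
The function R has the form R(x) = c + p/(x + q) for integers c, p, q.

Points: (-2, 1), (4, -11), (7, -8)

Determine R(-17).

(R(x) − c)(x + q) = p for each data point; the three points give a linear system in c and q, then p follows.
Solving: c = -5, q = -1, p = -18, so R(x) = -5 − 18/(x − 1).
Then R(-17) = -5 − 18/(-18) = -4.

-4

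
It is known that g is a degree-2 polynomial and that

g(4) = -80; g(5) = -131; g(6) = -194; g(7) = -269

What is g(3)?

Write g(x) = ax² + bx + c; the 4 given values yield a linear system in the 3 coefficients.
Solving, g(x) = -6x² + 3x + 4.
Then g(3) = -41.

-41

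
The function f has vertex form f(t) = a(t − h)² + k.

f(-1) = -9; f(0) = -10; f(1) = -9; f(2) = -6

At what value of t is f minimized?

First differences -1, 1, 3; second difference 2 = 2a, so a = 1.
Expanding, the t-coefficient is −2ah = -2h; matching it to the data gives h = 0, and then k = -10.
So f(t) = 1(t + 0)² − 10.
Hence h = 0.

0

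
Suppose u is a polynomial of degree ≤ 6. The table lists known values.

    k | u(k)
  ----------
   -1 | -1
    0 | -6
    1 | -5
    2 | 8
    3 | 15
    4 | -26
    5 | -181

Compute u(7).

-1217

First differences: -5, 1, 13, 7, -41, -155. Second differences: 6, 12, -6, -48, -114. Third differences: 6, -18, -42, -66. Fourth differences: -24, -24, -24.
Level-4 differences are constant, so u has degree 4.
Fitting a degree-4 polynomial gives u(k) = -k^4 + 3k³ + 4k² - 5k - 6.
Then u(7) = -1217.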